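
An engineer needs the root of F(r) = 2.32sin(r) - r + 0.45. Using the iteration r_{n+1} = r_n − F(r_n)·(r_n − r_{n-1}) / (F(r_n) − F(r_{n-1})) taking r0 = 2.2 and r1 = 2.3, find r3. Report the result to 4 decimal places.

2.2521

F(2.2) = 0.125712, F(2.3) = -0.119964
r2 = 2.300000 − (-0.119964)·(2.300000 − 2.200000) / (-0.119964 − 0.125712) = 2.300000 − (-0.011996)/(-0.245676) = 2.251170
F(2.251170) = 0.002254
r3 = 2.251170 − 0.002254·(2.251170 − 2.300000) / (0.002254 − (-0.119964)) = 2.251170 − (-0.000110)/(0.122218) = 2.252070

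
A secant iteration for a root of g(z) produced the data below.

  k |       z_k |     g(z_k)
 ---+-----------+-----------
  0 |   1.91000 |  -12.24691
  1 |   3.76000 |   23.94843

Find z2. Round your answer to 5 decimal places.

2.53596

z2 = 3.76000 − 23.94843·(3.76000 − 1.91000) / (23.94843 − (-12.24691))
   = 3.76000 − (44.3045955)/(36.1953400) = 2.5359586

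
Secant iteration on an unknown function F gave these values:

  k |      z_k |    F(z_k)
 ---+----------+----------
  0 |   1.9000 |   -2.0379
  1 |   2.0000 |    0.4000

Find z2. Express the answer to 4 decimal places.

z2 = 2.0000 − 0.4000·(2.0000 − 1.9000) / (0.4000 − (-2.0379))
   = 2.0000 − (0.040000)/(2.437900) = 1.983592

1.9836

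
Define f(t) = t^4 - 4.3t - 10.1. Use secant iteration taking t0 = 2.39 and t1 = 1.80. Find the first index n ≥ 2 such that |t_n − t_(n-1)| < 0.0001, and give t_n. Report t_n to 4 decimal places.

n = 6, t_n = 2.0902

f(2.39) = 12.251086, f(1.80) = -7.342400
t2 = 1.800000 − (-7.342400)·(-0.590000)/(-19.593486) = 2.021095;  |Δ| = 0.221095
f(2.021095) = -2.104922
t3 = 2.021095 − (-2.104922)·(0.221095)/(5.237478) = 2.109952;  |Δ| = 0.088857
f(2.109952) = 0.646590
t4 = 2.109952 − 0.646590·(0.088857)/(2.751512) = 2.089071;  |Δ| = 0.020881
f(2.089071) = -0.036614
t5 = 2.089071 − (-0.036614)·(-0.020881)/(-0.683204) = 2.090190;  |Δ| = 0.001119
f(2.090190) = -0.000583
t6 = 2.090190 − (-0.000583)·(0.001119)/(0.036031) = 2.090208;  |Δ| = 0.000018
|t6 − t5| = 0.000018 < 0.0001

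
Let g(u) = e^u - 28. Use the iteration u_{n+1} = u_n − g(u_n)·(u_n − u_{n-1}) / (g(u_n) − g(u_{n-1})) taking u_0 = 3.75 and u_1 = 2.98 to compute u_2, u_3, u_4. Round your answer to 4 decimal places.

g(3.75) = 14.521082, g(2.98) = -8.312183
u_2 = 2.980000 − (-8.312183)·(2.980000 − 3.750000) / (-8.312183 − 14.521082) = 2.980000 − (6.400381)/(-22.833265) = 3.260309
g(3.260309) = -1.942399
u_3 = 3.260309 − (-1.942399)·(3.260309 − 2.980000) / (-1.942399 − (-8.312183)) = 3.260309 − (-0.544473)/(6.369784) = 3.345787
g(3.345787) = 0.382903
u_4 = 3.345787 − 0.382903·(3.345787 − 3.260309) / (0.382903 − (-1.942399)) = 3.345787 − (0.032730)/(2.325302) = 3.331712

3.2603, 3.3458, 3.3317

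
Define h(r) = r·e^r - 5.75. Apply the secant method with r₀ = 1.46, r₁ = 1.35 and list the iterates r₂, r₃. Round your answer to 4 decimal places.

1.4053, 1.4075

h(1.46) = 0.536701, h(1.35) = -0.542476
r₂ = 1.350000 − (-0.542476)·(1.350000 − 1.460000) / (-0.542476 − 0.536701) = 1.350000 − (0.059672)/(-1.079176) = 1.405294
h(1.405294) = -0.021000
r₃ = 1.405294 − (-0.021000)·(1.405294 − 1.350000) / (-0.021000 − (-0.542476)) = 1.405294 − (-0.001161)/(0.521476) = 1.407521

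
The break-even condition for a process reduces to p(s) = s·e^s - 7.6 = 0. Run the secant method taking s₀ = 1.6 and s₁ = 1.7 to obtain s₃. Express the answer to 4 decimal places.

1.5745

p(1.6) = 0.324852, p(1.7) = 1.705711
s₂ = 1.700000 − 1.705711·(1.700000 − 1.600000) / (1.705711 − 0.324852) = 1.700000 − (0.170571)/(1.380859) = 1.576475
p(1.576475) = 0.026780
s₃ = 1.576475 − 0.026780·(1.576475 − 1.700000) / (0.026780 − 1.705711) = 1.576475 − (-0.003308)/(-1.678930) = 1.574504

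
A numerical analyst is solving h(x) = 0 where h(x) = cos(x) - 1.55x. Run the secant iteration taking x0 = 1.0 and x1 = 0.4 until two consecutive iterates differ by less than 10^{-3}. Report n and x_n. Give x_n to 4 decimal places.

n = 4, x_n = 0.5500

h(1.0) = -1.009698, h(0.4) = 0.301061
x2 = 0.400000 − 0.301061·(-0.600000)/(1.310759) = 0.537811;  |Δ| = 0.137811
h(0.537811) = 0.025226
x3 = 0.537811 − 0.025226·(0.137811)/(-0.275835) = 0.550414;  |Δ| = 0.012603
h(0.550414) = -0.000833
x4 = 0.550414 − (-0.000833)·(0.012603)/(-0.026059) = 0.550011;  |Δ| = 0.000403
|x4 − x3| = 0.000403 < 10^{-3}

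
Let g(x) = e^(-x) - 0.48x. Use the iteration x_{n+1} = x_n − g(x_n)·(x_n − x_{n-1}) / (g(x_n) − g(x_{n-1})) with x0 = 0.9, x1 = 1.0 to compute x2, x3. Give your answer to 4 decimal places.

0.8707, 0.8715

g(0.9) = -0.025430, g(1.0) = -0.112121
x2 = 1.000000 − (-0.112121)·(1.000000 − 0.900000) / (-0.112121 − (-0.025430)) = 1.000000 − (-0.011212)/(-0.086690) = 0.870665
g(0.870665) = 0.000754
x3 = 0.870665 − 0.000754·(0.870665 − 1.000000) / (0.000754 − (-0.112121)) = 0.870665 − (-0.000097)/(0.112874) = 0.871529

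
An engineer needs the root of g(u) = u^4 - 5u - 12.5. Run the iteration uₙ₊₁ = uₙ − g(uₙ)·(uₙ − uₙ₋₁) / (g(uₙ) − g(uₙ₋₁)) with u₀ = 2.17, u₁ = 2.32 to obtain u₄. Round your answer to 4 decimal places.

g(2.17) = -1.176261, g(2.32) = 4.870230
u₂ = 2.320000 − 4.870230·(2.320000 − 2.170000) / (4.870230 − (-1.176261)) = 2.320000 − (0.730534)/(6.046491) = 2.199180
g(2.199180) = -0.105190
u₃ = 2.199180 − (-0.105190)·(2.199180 − 2.320000) / (-0.105190 − 4.870230) = 2.199180 − (0.012709)/(-4.975420) = 2.201735
g(2.201735) = -0.009099
u₄ = 2.201735 − (-0.009099)·(2.201735 − 2.199180) / (-0.009099 − (-0.105190)) = 2.201735 − (-0.000023)/(0.096092) = 2.201977

2.2020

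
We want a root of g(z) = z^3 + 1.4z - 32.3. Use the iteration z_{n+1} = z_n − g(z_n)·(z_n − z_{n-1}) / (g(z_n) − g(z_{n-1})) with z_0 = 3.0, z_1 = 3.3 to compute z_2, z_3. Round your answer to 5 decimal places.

g(3.0) = -1.1000000, g(3.3) = 8.2570000
z_2 = 3.3000000 − 8.2570000·(3.3000000 − 3.0000000) / (8.2570000 − (-1.1000000)) = 3.3000000 − (2.4771000)/(9.3570000) = 3.0352677
g(3.0352677) = -0.0871588
z_3 = 3.0352677 − (-0.0871588)·(3.0352677 − 3.3000000) / (-0.0871588 − 8.2570000) = 3.0352677 − (0.0230737)/(-8.3441588) = 3.0380330

3.03527, 3.03803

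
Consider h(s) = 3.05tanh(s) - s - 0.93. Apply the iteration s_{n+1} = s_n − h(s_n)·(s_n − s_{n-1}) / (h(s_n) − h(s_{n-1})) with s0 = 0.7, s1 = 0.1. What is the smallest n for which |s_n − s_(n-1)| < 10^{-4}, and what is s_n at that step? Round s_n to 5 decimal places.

h(0.7) = 0.2133217, h(0.1) = -0.7260126
s2 = 0.1000000 − (-0.7260126)·(-0.6000000)/(-0.9393343) = 0.5637407;  |Δ| = 0.4637407
h(0.5637407) = 0.0640395
s3 = 0.5637407 − 0.0640395·(0.4637407)/(0.7900521) = 0.5261511;  |Δ| = 0.0375896
h(0.5261511) = 0.0152711
s4 = 0.5261511 − 0.0152711·(-0.0375896)/(-0.0487684) = 0.5143806;  |Δ| = 0.0117706
h(0.5143806) = -0.0006591
s5 = 0.5143806 − (-0.0006591)·(-0.0117706)/(-0.0159302) = 0.5148676;  |Δ| = 0.0004870
h(0.5148676) = 0.0000062
s6 = 0.5148676 − 0.0000062·(0.0004870)/(0.0006653) = 0.5148631;  |Δ| = 0.0000045
|s6 − s5| = 0.0000045 < 10^{-4}

n = 6, s_n = 0.51486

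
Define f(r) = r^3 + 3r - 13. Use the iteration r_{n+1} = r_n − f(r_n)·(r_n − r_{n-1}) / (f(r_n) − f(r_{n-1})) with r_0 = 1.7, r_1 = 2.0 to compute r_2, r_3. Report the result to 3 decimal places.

f(1.7) = -2.98700, f(2.0) = 1.00000
r_2 = 2.00000 − 1.00000·(2.00000 − 1.70000) / (1.00000 − (-2.98700)) = 2.00000 − (0.30000)/(3.98700) = 1.92476
f(1.92476) = -0.09512
r_3 = 1.92476 − (-0.09512)·(1.92476 − 2.00000) / (-0.09512 − 1.00000) = 1.92476 − (0.00716)/(-1.09512) = 1.93129

1.925, 1.931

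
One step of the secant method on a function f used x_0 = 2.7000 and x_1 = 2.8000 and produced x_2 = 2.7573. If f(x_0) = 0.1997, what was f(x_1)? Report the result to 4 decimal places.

-0.1488

The secant line through (2.7000, 0.1997) and (2.8000, f(x_1)) crosses zero at x_2 = 2.7573.
So (2.7000, 0.1997), (2.8000, f(x_1)), (2.7573, 0) are collinear:
f(x_1) = 0.1997 · (2.8000 − 2.7573) / (2.7000 − 2.7573) = 0.1997 · (0.042700)/(-0.057300) = -0.148817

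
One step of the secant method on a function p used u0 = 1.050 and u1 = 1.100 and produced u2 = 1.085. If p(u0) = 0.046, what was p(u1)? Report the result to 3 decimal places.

-0.020

The secant line through (1.050, 0.046) and (1.100, p(u1)) crosses zero at u2 = 1.085.
So (1.050, 0.046), (1.100, p(u1)), (1.085, 0) are collinear:
p(u1) = 0.046 · (1.100 − 1.085) / (1.050 − 1.085) = 0.046 · (0.01500)/(-0.03500) = -0.01971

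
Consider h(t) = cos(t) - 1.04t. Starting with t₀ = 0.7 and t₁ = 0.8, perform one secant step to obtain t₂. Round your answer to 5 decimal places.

0.72140

h(0.7) = 0.0368422, h(0.8) = -0.1352933
t₂ = 0.8000000 − (-0.1352933)·(0.8000000 − 0.7000000) / (-0.1352933 − 0.0368422) = 0.8000000 − (-0.0135293)/(-0.1721355) = 0.7214030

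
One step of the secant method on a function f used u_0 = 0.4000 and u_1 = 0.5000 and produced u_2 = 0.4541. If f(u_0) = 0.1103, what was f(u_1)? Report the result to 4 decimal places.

The secant line through (0.4000, 0.1103) and (0.5000, f(u_1)) crosses zero at u_2 = 0.4541.
So (0.4000, 0.1103), (0.5000, f(u_1)), (0.4541, 0) are collinear:
f(u_1) = 0.1103 · (0.5000 − 0.4541) / (0.4000 − 0.4541) = 0.1103 · (0.045900)/(-0.054100) = -0.093582

-0.0936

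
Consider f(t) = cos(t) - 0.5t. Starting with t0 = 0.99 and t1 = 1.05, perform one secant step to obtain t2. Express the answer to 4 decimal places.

1.0297

f(0.99) = 0.053690, f(1.05) = -0.027429
t2 = 1.050000 − (-0.027429)·(1.050000 − 0.990000) / (-0.027429 − 0.053690) = 1.050000 − (-0.001646)/(-0.081119) = 1.029712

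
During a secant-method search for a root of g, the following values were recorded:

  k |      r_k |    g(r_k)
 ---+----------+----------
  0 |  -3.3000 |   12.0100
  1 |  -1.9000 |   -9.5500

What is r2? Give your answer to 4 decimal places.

-2.5201

r2 = -1.9000 − (-9.5500)·(-1.9000 − (-3.3000)) / (-9.5500 − 12.0100)
   = -1.9000 − (-13.370000)/(-21.560000) = -2.520130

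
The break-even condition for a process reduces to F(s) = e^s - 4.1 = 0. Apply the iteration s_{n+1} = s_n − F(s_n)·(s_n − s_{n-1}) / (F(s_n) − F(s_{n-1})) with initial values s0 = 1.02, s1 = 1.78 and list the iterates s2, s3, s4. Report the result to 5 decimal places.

1.33944, 1.39847, 1.41144

F(1.02) = -1.3268052, F(1.78) = 1.8298564
s2 = 1.7800000 − 1.8298564·(1.7800000 − 1.0200000) / (1.8298564 − (-1.3268052)) = 1.7800000 − (1.3906909)/(3.1566617) = 1.3394425
F(1.3394425) = -0.2830849
s3 = 1.3394425 − (-0.2830849)·(1.3394425 − 1.7800000) / (-0.2830849 − 1.8298564) = 1.3394425 − (0.1247152)/(-2.1129413) = 1.3984670
F(1.3984670) = -0.0510120
s4 = 1.3984670 − (-0.0510120)·(1.3984670 − 1.3394425) / (-0.0510120 − (-0.2830849)) = 1.3984670 − (-0.0030110)/(0.2320729) = 1.4114412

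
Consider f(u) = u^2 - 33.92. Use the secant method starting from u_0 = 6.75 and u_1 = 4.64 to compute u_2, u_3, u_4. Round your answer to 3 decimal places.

5.728, 5.835, 5.824

f(6.75) = 11.64250, f(4.64) = -12.39040
u_2 = 4.64000 − (-12.39040)·(4.64000 − 6.75000) / (-12.39040 − 11.64250) = 4.64000 − (26.14374)/(-24.03290) = 5.72783
f(5.72783) = -1.11195
u_3 = 5.72783 − (-1.11195)·(5.72783 − 4.64000) / (-1.11195 − (-12.39040)) = 5.72783 − (-1.20961)/(11.27845) = 5.83508
f(5.83508) = 0.12817
u_4 = 5.83508 − 0.12817·(5.83508 − 5.72783) / (0.12817 − (-1.11195)) = 5.83508 − (0.01375)/(1.24012) = 5.82400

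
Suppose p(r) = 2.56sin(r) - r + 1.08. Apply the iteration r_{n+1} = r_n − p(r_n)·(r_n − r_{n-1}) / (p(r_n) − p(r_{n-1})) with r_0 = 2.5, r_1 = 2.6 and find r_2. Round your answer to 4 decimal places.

2.5359

p(2.5) = 0.112089, p(2.6) = -0.200316
r_2 = 2.600000 − (-0.200316)·(2.600000 − 2.500000) / (-0.200316 − 0.112089) = 2.600000 − (-0.020032)/(-0.312405) = 2.535879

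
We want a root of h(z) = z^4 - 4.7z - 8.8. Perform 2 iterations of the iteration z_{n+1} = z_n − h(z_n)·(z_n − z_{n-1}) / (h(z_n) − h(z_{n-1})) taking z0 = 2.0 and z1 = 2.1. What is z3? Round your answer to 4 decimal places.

h(2.0) = -2.200000, h(2.1) = 0.778100
z2 = 2.100000 − 0.778100·(2.100000 − 2.000000) / (0.778100 − (-2.200000)) = 2.100000 − (0.077810)/(2.978100) = 2.073873
h(2.073873) = -0.049051
z3 = 2.073873 − (-0.049051)·(2.073873 − 2.100000) / (-0.049051 − 0.778100) = 2.073873 − (0.001282)/(-0.827151) = 2.075422

2.0754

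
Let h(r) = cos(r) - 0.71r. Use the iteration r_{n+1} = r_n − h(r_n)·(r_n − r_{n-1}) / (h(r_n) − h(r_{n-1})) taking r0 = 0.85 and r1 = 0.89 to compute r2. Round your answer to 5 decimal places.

0.88831

h(0.85) = 0.0564831, h(0.89) = -0.0024880
r2 = 0.8900000 − (-0.0024880)·(0.8900000 − 0.8500000) / (-0.0024880 − 0.0564831) = 0.8900000 − (-0.0000995)/(-0.0589711) = 0.8883124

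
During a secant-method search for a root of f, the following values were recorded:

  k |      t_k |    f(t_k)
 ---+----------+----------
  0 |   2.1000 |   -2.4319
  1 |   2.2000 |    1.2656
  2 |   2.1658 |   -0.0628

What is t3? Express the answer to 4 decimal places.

t3 = 2.1658 − (-0.0628)·(2.1658 − 2.2000) / (-0.0628 − 1.2656)
   = 2.1658 − (0.002148)/(-1.328400) = 2.167417

2.1674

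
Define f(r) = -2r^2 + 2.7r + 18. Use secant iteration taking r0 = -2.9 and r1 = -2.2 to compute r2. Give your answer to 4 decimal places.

f(-2.9) = -6.650000, f(-2.2) = 2.380000
r2 = -2.200000 − 2.380000·(-2.200000 − (-2.900000)) / (2.380000 − (-6.650000)) = -2.200000 − (1.666000)/(9.030000) = -2.384496

-2.3845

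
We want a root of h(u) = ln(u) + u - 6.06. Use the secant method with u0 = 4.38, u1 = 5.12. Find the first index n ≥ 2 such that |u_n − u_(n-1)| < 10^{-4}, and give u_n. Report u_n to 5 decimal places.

n = 4, u_n = 4.54580

h(4.38) = -0.2029513, h(5.12) = 0.6931544
u2 = 5.1200000 − 0.6931544·(0.7400000)/(0.8961057) = 4.5475962;  |Δ| = 0.5724038
h(4.5475962) = 0.0021950
u3 = 4.5475962 − 0.0021950·(-0.5724038)/(-0.6909594) = 4.5457778;  |Δ| = 0.0018184
h(4.5457778) = -0.0000233
u4 = 4.5457778 − (-0.0000233)·(-0.0018184)/(-0.0022183) = 4.5457969;  |Δ| = 0.0000191
|u4 − u3| = 0.0000191 < 10^{-4}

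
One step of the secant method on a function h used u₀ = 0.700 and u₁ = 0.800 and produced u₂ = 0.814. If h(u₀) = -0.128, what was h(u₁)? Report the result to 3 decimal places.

The secant line through (0.700, -0.128) and (0.800, h(u₁)) crosses zero at u₂ = 0.814.
So (0.700, -0.128), (0.800, h(u₁)), (0.814, 0) are collinear:
h(u₁) = -0.128 · (0.800 − 0.814) / (0.700 − 0.814) = -0.128 · (-0.01400)/(-0.11400) = -0.01572

-0.016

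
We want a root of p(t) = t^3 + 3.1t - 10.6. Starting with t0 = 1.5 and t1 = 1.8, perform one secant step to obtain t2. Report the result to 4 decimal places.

1.7281

p(1.5) = -2.575000, p(1.8) = 0.812000
t2 = 1.800000 − 0.812000·(1.800000 − 1.500000) / (0.812000 − (-2.575000)) = 1.800000 − (0.243600)/(3.387000) = 1.728078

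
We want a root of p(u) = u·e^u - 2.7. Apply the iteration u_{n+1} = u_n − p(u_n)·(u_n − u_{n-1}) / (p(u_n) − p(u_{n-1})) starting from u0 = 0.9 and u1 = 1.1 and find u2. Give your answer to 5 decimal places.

0.98916

p(0.9) = -0.4863572, p(1.1) = 0.6045826
u2 = 1.1000000 − 0.6045826·(1.1000000 − 0.9000000) / (0.6045826 − (-0.4863572)) = 1.1000000 − (0.1209165)/(1.0909398) = 0.9891630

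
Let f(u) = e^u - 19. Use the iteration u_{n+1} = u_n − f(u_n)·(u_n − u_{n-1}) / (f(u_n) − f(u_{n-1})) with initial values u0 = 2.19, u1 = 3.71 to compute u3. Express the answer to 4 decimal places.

2.8493

f(2.19) = -10.064787, f(3.71) = 21.853807
u2 = 3.710000 − 21.853807·(3.710000 − 2.190000) / (21.853807 − (-10.064787)) = 3.710000 − (33.217786)/(31.918593) = 2.669297
f(2.669297) = -4.570183
u3 = 2.669297 − (-4.570183)·(2.669297 − 3.710000) / (-4.570183 − 21.853807) = 2.669297 − (4.756205)/(-26.423990) = 2.849292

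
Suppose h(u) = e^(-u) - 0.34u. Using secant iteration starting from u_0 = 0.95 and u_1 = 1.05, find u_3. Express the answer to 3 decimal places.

h(0.95) = 0.06374, h(1.05) = -0.00706
u_2 = 1.05000 − (-0.00706)·(1.05000 − 0.95000) / (-0.00706 − 0.06374) = 1.05000 − (-0.00071)/(-0.07080) = 1.04003
h(1.04003) = -0.00016
u_3 = 1.04003 − (-0.00016)·(1.04003 − 1.05000) / (-0.00016 − (-0.00706)) = 1.04003 − (0.00000)/(0.00690) = 1.03979

1.040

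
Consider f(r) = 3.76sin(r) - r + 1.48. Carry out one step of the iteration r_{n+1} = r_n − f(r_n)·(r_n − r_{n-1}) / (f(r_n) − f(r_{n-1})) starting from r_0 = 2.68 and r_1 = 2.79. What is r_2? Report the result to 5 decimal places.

f(2.68) = 0.4746087, f(2.79) = -0.0150806
r_2 = 2.7900000 − (-0.0150806)·(2.7900000 − 2.6800000) / (-0.0150806 − 0.4746087) = 2.7900000 − (-0.0016589)/(-0.4896892) = 2.7866124

2.78661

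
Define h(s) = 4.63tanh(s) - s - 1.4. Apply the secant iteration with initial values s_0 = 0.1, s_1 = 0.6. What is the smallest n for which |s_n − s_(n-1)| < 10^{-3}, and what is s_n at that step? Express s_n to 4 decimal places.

h(0.1) = -1.038537, h(0.6) = 0.486539
s_2 = 0.600000 − 0.486539·(0.500000)/(1.525077) = 0.440487;  |Δ| = 0.159513
h(0.440487) = 0.076555
s_3 = 0.440487 − 0.076555·(-0.159513)/(-0.409984) = 0.410702;  |Δ| = 0.029785
h(0.410702) = -0.009316
s_4 = 0.410702 − (-0.009316)·(-0.029785)/(-0.085871) = 0.413933;  |Δ| = 0.003231
h(0.413933) = 0.000133
s_5 = 0.413933 − 0.000133·(0.003231)/(0.009449) = 0.413887;  |Δ| = 0.000046
|s_5 − s_4| = 0.000046 < 10^{-3}

n = 5, s_n = 0.4139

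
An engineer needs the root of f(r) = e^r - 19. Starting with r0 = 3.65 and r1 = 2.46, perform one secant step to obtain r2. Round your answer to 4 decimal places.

2.7843

f(3.65) = 19.474666, f(2.46) = -7.295188
r2 = 2.460000 − (-7.295188)·(2.460000 − 3.650000) / (-7.295188 − 19.474666) = 2.460000 − (8.681274)/(-26.769855) = 2.784293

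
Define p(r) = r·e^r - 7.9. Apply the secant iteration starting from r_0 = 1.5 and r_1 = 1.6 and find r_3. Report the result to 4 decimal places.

1.5981

p(1.5) = -1.177466, p(1.6) = 0.024852
r_2 = 1.600000 − 0.024852·(1.600000 − 1.500000) / (0.024852 − (-1.177466)) = 1.600000 − (0.002485)/(1.202318) = 1.597933
p(1.597933) = -0.001729
r_3 = 1.597933 − (-0.001729)·(1.597933 − 1.600000) / (-0.001729 − 0.024852) = 1.597933 − (0.000004)/(-0.026580) = 1.598067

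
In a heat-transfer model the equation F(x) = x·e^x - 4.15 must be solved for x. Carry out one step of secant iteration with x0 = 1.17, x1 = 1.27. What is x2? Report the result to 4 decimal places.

F(1.17) = -0.380269, F(1.27) = 0.372283
x2 = 1.270000 − 0.372283·(1.270000 − 1.170000) / (0.372283 − (-0.380269)) = 1.270000 − (0.037228)/(0.752551) = 1.220531

1.2205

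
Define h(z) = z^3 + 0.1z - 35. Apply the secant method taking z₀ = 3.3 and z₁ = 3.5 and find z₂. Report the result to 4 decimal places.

h(3.3) = 1.267000, h(3.5) = 8.225000
z₂ = 3.500000 − 8.225000·(3.500000 − 3.300000) / (8.225000 − 1.267000) = 3.500000 − (1.645000)/(6.958000) = 3.263581

3.2636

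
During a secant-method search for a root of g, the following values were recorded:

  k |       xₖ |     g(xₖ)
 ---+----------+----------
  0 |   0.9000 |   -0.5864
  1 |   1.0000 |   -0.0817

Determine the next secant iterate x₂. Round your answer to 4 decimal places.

1.0162

x₂ = 1.0000 − (-0.0817)·(1.0000 − 0.9000) / (-0.0817 − (-0.5864))
   = 1.0000 − (-0.008170)/(0.504700) = 1.016188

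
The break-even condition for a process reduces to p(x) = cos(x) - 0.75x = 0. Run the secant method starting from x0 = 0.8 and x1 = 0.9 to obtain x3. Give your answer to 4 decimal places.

0.8649

p(0.8) = 0.096707, p(0.9) = -0.053390
x2 = 0.900000 − (-0.053390)·(0.900000 − 0.800000) / (-0.053390 − 0.096707) = 0.900000 − (-0.005339)/(-0.150097) = 0.864430
p(0.864430) = 0.000752
x3 = 0.864430 − 0.000752·(0.864430 − 0.900000) / (0.000752 − (-0.053390)) = 0.864430 − (-0.000027)/(0.054142) = 0.864924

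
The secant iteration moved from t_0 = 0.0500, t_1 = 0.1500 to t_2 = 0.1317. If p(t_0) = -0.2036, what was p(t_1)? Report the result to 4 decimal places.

The secant line through (0.0500, -0.2036) and (0.1500, p(t_1)) crosses zero at t_2 = 0.1317.
So (0.0500, -0.2036), (0.1500, p(t_1)), (0.1317, 0) are collinear:
p(t_1) = -0.2036 · (0.1500 − 0.1317) / (0.0500 − 0.1317) = -0.2036 · (0.018300)/(-0.081700) = 0.045604

0.0456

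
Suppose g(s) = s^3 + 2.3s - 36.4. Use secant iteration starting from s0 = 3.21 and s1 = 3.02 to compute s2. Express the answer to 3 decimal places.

g(3.21) = 4.05916, g(3.02) = -1.91039
s2 = 3.02000 − (-1.91039)·(3.02000 − 3.21000) / (-1.91039 − 4.05916) = 3.02000 − (0.36297)/(-5.96955) = 3.08080

3.081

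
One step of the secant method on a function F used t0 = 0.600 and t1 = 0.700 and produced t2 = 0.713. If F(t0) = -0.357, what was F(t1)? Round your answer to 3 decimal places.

-0.041

The secant line through (0.600, -0.357) and (0.700, F(t1)) crosses zero at t2 = 0.713.
So (0.600, -0.357), (0.700, F(t1)), (0.713, 0) are collinear:
F(t1) = -0.357 · (0.700 − 0.713) / (0.600 − 0.713) = -0.357 · (-0.01300)/(-0.11300) = -0.04107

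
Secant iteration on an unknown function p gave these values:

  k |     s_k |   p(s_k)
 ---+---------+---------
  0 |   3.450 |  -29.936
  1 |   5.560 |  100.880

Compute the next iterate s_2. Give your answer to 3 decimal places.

3.933

s_2 = 5.560 − 100.880·(5.560 − 3.450) / (100.880 − (-29.936))
   = 5.560 − (212.85680)/(130.81600) = 3.93285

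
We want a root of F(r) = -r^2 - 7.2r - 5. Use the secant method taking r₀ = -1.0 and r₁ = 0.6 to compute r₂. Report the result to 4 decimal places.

-0.8235

F(-1.0) = 1.200000, F(0.6) = -9.680000
r₂ = 0.600000 − (-9.680000)·(0.600000 − (-1.000000)) / (-9.680000 − 1.200000) = 0.600000 − (-15.488000)/(-10.880000) = -0.823529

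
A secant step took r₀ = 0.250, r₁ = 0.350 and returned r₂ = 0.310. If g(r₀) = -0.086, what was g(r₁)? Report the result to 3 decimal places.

The secant line through (0.250, -0.086) and (0.350, g(r₁)) crosses zero at r₂ = 0.310.
So (0.250, -0.086), (0.350, g(r₁)), (0.310, 0) are collinear:
g(r₁) = -0.086 · (0.350 − 0.310) / (0.250 − 0.310) = -0.086 · (0.04000)/(-0.06000) = 0.05733

0.057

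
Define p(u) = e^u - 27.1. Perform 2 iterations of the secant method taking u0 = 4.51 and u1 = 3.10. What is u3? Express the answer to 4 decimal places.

p(4.51) = 63.821819, p(3.10) = -4.902049
u2 = 3.100000 − (-4.902049)·(3.100000 − 4.510000) / (-4.902049 − 63.821819) = 3.100000 − (6.911889)/(-68.723867) = 3.200575
p(3.200575) = -2.553365
u3 = 3.200575 − (-2.553365)·(3.200575 − 3.100000) / (-2.553365 − (-4.902049)) = 3.200575 − (-0.256804)/(2.348684) = 3.309914

3.3099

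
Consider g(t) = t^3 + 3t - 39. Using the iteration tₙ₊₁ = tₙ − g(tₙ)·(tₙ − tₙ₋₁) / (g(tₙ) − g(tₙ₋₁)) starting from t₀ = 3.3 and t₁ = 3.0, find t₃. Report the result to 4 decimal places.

g(3.3) = 6.837000, g(3.0) = -3.000000
t₂ = 3.000000 − (-3.000000)·(3.000000 − 3.300000) / (-3.000000 − 6.837000) = 3.000000 − (0.900000)/(-9.837000) = 3.091491
g(3.091491) = -0.179159
t₃ = 3.091491 − (-0.179159)·(3.091491 − 3.000000) / (-0.179159 − (-3.000000)) = 3.091491 − (-0.016391)/(2.820841) = 3.097302

3.0973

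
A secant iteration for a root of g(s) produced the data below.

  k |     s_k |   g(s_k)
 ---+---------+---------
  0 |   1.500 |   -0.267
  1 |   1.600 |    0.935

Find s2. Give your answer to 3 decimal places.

1.522

s2 = 1.600 − 0.935·(1.600 − 1.500) / (0.935 − (-0.267))
   = 1.600 − (0.09350)/(1.20200) = 1.52221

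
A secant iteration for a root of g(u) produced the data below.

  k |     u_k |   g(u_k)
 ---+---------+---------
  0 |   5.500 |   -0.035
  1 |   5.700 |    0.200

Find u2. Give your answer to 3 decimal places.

u2 = 5.700 − 0.200·(5.700 − 5.500) / (0.200 − (-0.035))
   = 5.700 − (0.04000)/(0.23500) = 5.52979

5.530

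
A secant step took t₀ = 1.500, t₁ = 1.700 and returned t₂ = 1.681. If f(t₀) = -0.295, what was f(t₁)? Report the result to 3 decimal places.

The secant line through (1.500, -0.295) and (1.700, f(t₁)) crosses zero at t₂ = 1.681.
So (1.500, -0.295), (1.700, f(t₁)), (1.681, 0) are collinear:
f(t₁) = -0.295 · (1.700 − 1.681) / (1.500 − 1.681) = -0.295 · (0.01900)/(-0.18100) = 0.03097

0.031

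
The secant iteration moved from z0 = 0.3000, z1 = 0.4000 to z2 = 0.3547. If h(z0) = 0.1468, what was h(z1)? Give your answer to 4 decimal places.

The secant line through (0.3000, 0.1468) and (0.4000, h(z1)) crosses zero at z2 = 0.3547.
So (0.3000, 0.1468), (0.4000, h(z1)), (0.3547, 0) are collinear:
h(z1) = 0.1468 · (0.4000 − 0.3547) / (0.3000 − 0.3547) = 0.1468 · (0.045300)/(-0.054700) = -0.121573

-0.1216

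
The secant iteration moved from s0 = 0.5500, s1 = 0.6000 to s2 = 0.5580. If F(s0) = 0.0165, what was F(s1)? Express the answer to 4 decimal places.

The secant line through (0.5500, 0.0165) and (0.6000, F(s1)) crosses zero at s2 = 0.5580.
So (0.5500, 0.0165), (0.6000, F(s1)), (0.5580, 0) are collinear:
F(s1) = 0.0165 · (0.6000 − 0.5580) / (0.5500 − 0.5580) = 0.0165 · (0.042000)/(-0.008000) = -0.086625

-0.0866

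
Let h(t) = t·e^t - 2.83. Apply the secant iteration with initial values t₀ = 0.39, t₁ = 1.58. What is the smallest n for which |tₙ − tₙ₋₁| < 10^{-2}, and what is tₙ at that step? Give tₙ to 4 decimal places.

n = 6, tₙ = 1.0202

h(0.39) = -2.253977, h(1.58) = 4.840830
t₂ = 1.580000 − 4.840830·(1.190000)/(7.094808) = 0.768056;  |Δ| = 0.811944
h(0.768056) = -1.174401
t₃ = 0.768056 − (-1.174401)·(-0.811944)/(-6.015231) = 0.926578;  |Δ| = 0.158522
h(0.926578) = -0.489602
t₄ = 0.926578 − (-0.489602)·(0.158522)/(0.684799) = 1.039915;  |Δ| = 0.113337
h(1.039915) = 0.111893
t₅ = 1.039915 − 0.111893·(0.113337)/(0.601495) = 1.018831;  |Δ| = 0.021083
h(1.018831) = -0.007883
t₆ = 1.018831 − (-0.007883)·(-0.021083)/(-0.119776) = 1.020219;  |Δ| = 0.001388
|t₆ − t₅| = 0.001388 < 10^{-2}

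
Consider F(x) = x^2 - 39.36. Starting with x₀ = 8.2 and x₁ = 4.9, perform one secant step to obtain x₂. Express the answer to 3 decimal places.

6.072

F(8.2) = 27.88000, F(4.9) = -15.35000
x₂ = 4.90000 − (-15.35000)·(4.90000 − 8.20000) / (-15.35000 − 27.88000) = 4.90000 − (50.65500)/(-43.23000) = 6.07176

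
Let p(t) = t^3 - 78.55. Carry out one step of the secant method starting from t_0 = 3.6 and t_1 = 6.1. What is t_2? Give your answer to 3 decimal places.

4.042

p(3.6) = -31.89400, p(6.1) = 148.43100
t_2 = 6.10000 − 148.43100·(6.10000 − 3.60000) / (148.43100 − (-31.89400)) = 6.10000 − (371.07750)/(180.32500) = 4.04217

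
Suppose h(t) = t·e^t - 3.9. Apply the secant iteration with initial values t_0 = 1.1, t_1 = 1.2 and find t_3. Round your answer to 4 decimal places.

1.1884

h(1.1) = -0.595417, h(1.2) = 0.084140
t_2 = 1.200000 − 0.084140·(1.200000 − 1.100000) / (0.084140 − (-0.595417)) = 1.200000 − (0.008414)/(0.679558) = 1.187618
h(1.187618) = -0.005488
t_3 = 1.187618 − (-0.005488)·(1.187618 − 1.200000) / (-0.005488 − 0.084140) = 1.187618 − (0.000068)/(-0.089629) = 1.188377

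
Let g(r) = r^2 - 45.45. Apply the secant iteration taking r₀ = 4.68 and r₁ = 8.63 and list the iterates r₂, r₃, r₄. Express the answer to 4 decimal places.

6.4492, 6.7050, 6.7425

g(4.68) = -23.547600, g(8.63) = 29.026900
r₂ = 8.630000 − 29.026900·(8.630000 − 4.680000) / (29.026900 − (-23.547600)) = 8.630000 − (114.656255)/(52.574500) = 6.449166
g(6.449166) = -3.858257
r₃ = 6.449166 − (-3.858257)·(6.449166 − 8.630000) / (-3.858257 − 29.026900) = 6.449166 − (8.414219)/(-32.885157) = 6.705033
g(6.705033) = -0.492535
r₄ = 6.705033 − (-0.492535)·(6.705033 − 6.449166) / (-0.492535 − (-3.858257)) = 6.705033 − (-0.126023)/(3.365722) = 6.742476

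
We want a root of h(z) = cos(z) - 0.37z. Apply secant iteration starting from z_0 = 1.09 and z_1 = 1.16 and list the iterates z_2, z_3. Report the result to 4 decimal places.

h(1.09) = 0.059185, h(1.16) = -0.029860
z_2 = 1.160000 − (-0.029860)·(1.160000 − 1.090000) / (-0.029860 − 0.059185) = 1.160000 − (-0.002090)/(-0.089046) = 1.136526
h(1.136526) = 0.000234
z_3 = 1.136526 − 0.000234·(1.136526 − 1.160000) / (0.000234 − (-0.029860)) = 1.136526 − (-0.000005)/(0.030094) = 1.136708

1.1365, 1.1367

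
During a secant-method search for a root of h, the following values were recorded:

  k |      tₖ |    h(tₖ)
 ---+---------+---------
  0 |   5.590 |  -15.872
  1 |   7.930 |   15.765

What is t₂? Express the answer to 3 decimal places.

6.764

t₂ = 7.930 − 15.765·(7.930 − 5.590) / (15.765 − (-15.872))
   = 7.930 − (36.89010)/(31.63700) = 6.76396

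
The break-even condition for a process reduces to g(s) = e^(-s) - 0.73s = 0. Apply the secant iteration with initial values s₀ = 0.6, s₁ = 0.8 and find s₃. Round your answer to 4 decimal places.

0.6882

g(0.6) = 0.110812, g(0.8) = -0.134671
s₂ = 0.800000 − (-0.134671)·(0.800000 − 0.600000) / (-0.134671 − 0.110812) = 0.800000 − (-0.026934)/(-0.245483) = 0.690281
g(0.690281) = -0.002470
s₃ = 0.690281 − (-0.002470)·(0.690281 − 0.800000) / (-0.002470 − (-0.134671)) = 0.690281 − (0.000271)/(0.132202) = 0.688231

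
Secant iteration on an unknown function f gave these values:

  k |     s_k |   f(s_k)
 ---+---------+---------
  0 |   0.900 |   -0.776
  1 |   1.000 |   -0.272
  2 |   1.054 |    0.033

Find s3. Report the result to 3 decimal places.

1.048

s3 = 1.054 − 0.033·(1.054 − 1.000) / (0.033 − (-0.272))
   = 1.054 − (0.00178)/(0.30500) = 1.04816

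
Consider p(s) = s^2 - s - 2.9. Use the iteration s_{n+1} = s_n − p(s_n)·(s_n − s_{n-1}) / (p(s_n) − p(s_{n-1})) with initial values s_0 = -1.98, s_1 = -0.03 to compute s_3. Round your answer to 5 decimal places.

-1.45515

p(-1.98) = 3.0004000, p(-0.03) = -2.8691000
s_2 = -0.0300000 − (-2.8691000)·(-0.0300000 − (-1.9800000)) / (-2.8691000 − 3.0004000) = -0.0300000 − (-5.5947450)/(-5.8695000) = -0.9831894
p(-0.9831894) = -0.9501493
s_3 = -0.9831894 − (-0.9501493)·(-0.9831894 − (-0.0300000)) / (-0.9501493 − (-2.8691000)) = -0.9831894 − (0.9056722)/(1.9189507) = -1.4551516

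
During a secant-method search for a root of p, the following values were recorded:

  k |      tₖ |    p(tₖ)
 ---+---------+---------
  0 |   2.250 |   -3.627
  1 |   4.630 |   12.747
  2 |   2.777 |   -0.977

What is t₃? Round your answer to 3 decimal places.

t₃ = 2.777 − (-0.977)·(2.777 − 4.630) / (-0.977 − 12.747)
   = 2.777 − (1.81038)/(-13.72400) = 2.90891

2.909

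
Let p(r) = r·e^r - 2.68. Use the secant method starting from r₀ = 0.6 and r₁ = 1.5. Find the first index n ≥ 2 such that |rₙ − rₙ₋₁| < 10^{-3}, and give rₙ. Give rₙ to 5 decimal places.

p(0.6) = -1.5867287, p(1.5) = 4.0425336
r₂ = 1.5000000 − 4.0425336·(0.9000000)/(5.6292623) = 0.8536844;  |Δ| = 0.6463156
p(0.8536844) = -0.6753076
r₃ = 0.8536844 − (-0.6753076)·(-0.6463156)/(-4.7178412) = 0.9461974;  |Δ| = 0.0925130
p(0.9461974) = -0.2426939
r₄ = 0.9461974 − (-0.2426939)·(0.0925130)/(0.4326137) = 0.9980967;  |Δ| = 0.0518993
p(0.9980967) = 0.0279493
r₅ = 0.9980967 − 0.0279493·(0.0518993)/(0.2706432) = 0.9927371;  |Δ| = 0.0053596
p(0.9927371) = -0.0009891
r₆ = 0.9927371 − (-0.0009891)·(-0.0053596)/(-0.0289384) = 0.9929203;  |Δ| = 0.0001832
|r₆ − r₅| = 0.0001832 < 10^{-3}

n = 6, rₙ = 0.99292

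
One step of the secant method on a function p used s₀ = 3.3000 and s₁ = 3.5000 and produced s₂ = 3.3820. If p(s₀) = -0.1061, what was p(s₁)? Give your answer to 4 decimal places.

The secant line through (3.3000, -0.1061) and (3.5000, p(s₁)) crosses zero at s₂ = 3.3820.
So (3.3000, -0.1061), (3.5000, p(s₁)), (3.3820, 0) are collinear:
p(s₁) = -0.1061 · (3.5000 − 3.3820) / (3.3000 − 3.3820) = -0.1061 · (0.118000)/(-0.082000) = 0.152680

0.1527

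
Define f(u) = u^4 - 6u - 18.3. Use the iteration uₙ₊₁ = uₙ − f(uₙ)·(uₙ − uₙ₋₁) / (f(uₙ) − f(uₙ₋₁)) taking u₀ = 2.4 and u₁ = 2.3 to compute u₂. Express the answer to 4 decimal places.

2.3896

f(2.4) = 0.477600, f(2.3) = -4.115900
u₂ = 2.300000 − (-4.115900)·(2.300000 − 2.400000) / (-4.115900 − 0.477600) = 2.300000 − (0.411590)/(-4.593500) = 2.389603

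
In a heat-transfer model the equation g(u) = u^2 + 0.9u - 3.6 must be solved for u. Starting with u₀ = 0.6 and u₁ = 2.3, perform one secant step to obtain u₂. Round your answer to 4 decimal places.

1.3105

g(0.6) = -2.700000, g(2.3) = 3.760000
u₂ = 2.300000 − 3.760000·(2.300000 − 0.600000) / (3.760000 − (-2.700000)) = 2.300000 − (6.392000)/(6.460000) = 1.310526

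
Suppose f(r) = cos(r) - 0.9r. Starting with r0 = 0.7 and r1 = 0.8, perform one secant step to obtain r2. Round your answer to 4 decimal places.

f(0.7) = 0.134842, f(0.8) = -0.023293
r2 = 0.800000 − (-0.023293)·(0.800000 − 0.700000) / (-0.023293 − 0.134842) = 0.800000 − (-0.002329)/(-0.158135) = 0.785270

0.7853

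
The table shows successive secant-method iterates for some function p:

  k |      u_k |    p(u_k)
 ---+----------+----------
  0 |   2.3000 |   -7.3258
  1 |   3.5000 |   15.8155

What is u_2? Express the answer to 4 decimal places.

2.6799

u_2 = 3.5000 − 15.8155·(3.5000 − 2.3000) / (15.8155 − (-7.3258))
   = 3.5000 − (18.978600)/(23.141300) = 2.679882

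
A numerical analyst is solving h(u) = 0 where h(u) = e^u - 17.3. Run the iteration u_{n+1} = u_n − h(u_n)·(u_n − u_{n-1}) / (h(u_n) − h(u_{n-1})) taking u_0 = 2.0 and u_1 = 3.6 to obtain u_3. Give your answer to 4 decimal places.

2.7458

h(2.0) = -9.910944, h(3.6) = 19.298234
u_2 = 3.600000 − 19.298234·(3.600000 − 2.000000) / (19.298234 − (-9.910944)) = 3.600000 − (30.877175)/(29.209178) = 2.542895
h(2.542895) = -4.583571
u_3 = 2.542895 − (-4.583571)·(2.542895 − 3.600000) / (-4.583571 − 19.298234) = 2.542895 − (4.845317)/(-23.881806) = 2.745782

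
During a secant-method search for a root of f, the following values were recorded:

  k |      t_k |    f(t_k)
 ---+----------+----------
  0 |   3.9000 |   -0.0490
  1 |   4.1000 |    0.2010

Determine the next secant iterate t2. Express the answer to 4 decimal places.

t2 = 4.1000 − 0.2010·(4.1000 − 3.9000) / (0.2010 − (-0.0490))
   = 4.1000 − (0.040200)/(0.250000) = 3.939200

3.9392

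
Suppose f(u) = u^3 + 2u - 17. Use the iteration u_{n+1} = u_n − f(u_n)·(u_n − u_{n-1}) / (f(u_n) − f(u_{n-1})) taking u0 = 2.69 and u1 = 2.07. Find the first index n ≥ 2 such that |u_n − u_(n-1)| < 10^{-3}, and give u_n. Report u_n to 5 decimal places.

f(2.69) = 7.8451090, f(2.07) = -3.9902570
u2 = 2.0700000 − (-3.9902570)·(-0.6200000)/(-11.8353660) = 2.2790311;  |Δ| = 0.2090311
f(2.2790311) = -0.6046899
u3 = 2.2790311 − (-0.6046899)·(0.2090311)/(3.3855671) = 2.3163657;  |Δ| = 0.0373347
f(2.3163657) = 0.0613082
u4 = 2.3163657 − 0.0613082·(0.0373347)/(0.6659981) = 2.3129289;  |Δ| = 0.0034368
f(2.3129289) = -0.0008048
u5 = 2.3129289 − (-0.0008048)·(-0.0034368)/(-0.0621130) = 2.3129734;  |Δ| = 0.0000445
|u5 − u4| = 0.0000445 < 10^{-3}

n = 5, u_n = 2.31297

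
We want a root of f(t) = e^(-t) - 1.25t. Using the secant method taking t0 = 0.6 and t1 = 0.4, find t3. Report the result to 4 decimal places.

0.4901

f(0.6) = -0.201188, f(0.4) = 0.170320
t2 = 0.400000 − 0.170320·(0.400000 − 0.600000) / (0.170320 − (-0.201188)) = 0.400000 − (-0.034064)/(0.371508) = 0.491691
f(0.491691) = -0.003023
t3 = 0.491691 − (-0.003023)·(0.491691 − 0.400000) / (-0.003023 − 0.170320) = 0.491691 − (-0.000277)/(-0.173343) = 0.490092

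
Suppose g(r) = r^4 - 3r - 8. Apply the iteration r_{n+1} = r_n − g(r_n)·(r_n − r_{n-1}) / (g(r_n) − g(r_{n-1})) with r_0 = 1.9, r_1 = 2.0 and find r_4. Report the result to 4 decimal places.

1.9267

g(1.9) = -0.667900, g(2.0) = 2.000000
r_2 = 2.000000 − 2.000000·(2.000000 − 1.900000) / (2.000000 − (-0.667900)) = 2.000000 − (0.200000)/(2.667900) = 1.925035
g(1.925035) = -0.042458
r_3 = 1.925035 − (-0.042458)·(1.925035 − 2.000000) / (-0.042458 − 2.000000) = 1.925035 − (0.003183)/(-2.042458) = 1.926593
g(1.926593) = -0.002612
r_4 = 1.926593 − (-0.002612)·(1.926593 − 1.925035) / (-0.002612 − (-0.042458)) = 1.926593 − (-0.000004)/(0.039846) = 1.926695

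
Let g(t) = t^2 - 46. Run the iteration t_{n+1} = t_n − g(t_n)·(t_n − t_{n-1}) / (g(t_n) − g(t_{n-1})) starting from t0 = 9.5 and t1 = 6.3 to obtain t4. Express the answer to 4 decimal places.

6.7823

g(9.5) = 44.250000, g(6.3) = -6.310000
t2 = 6.300000 − (-6.310000)·(6.300000 − 9.500000) / (-6.310000 − 44.250000) = 6.300000 − (20.192000)/(-50.560000) = 6.699367
g(6.699367) = -1.118481
t3 = 6.699367 − (-1.118481)·(6.699367 − 6.300000) / (-1.118481 − (-6.310000)) = 6.699367 − (-0.446684)/(5.191519) = 6.785408
g(6.785408) = 0.041765
t4 = 6.785408 − 0.041765·(6.785408 − 6.699367) / (0.041765 − (-1.118481)) = 6.785408 − (0.003594)/(1.160246) = 6.782311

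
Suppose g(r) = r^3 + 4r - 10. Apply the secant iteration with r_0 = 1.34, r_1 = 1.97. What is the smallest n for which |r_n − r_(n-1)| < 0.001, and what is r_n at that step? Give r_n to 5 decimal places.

g(1.34) = -2.2338960, g(1.97) = 5.5253730
r_2 = 1.9700000 − 5.5253730·(0.6300000)/(7.7592690) = 1.5213772;  |Δ| = 0.4486228
g(1.5213772) = -0.3931289
r_3 = 1.5213772 − (-0.3931289)·(-0.4486228)/(-5.9185019) = 1.5511764;  |Δ| = 0.0297992
g(1.5511764) = -0.0629341
r_4 = 1.5511764 − (-0.0629341)·(0.0297992)/(0.3301948) = 1.5568560;  |Δ| = 0.0056796
g(1.5568560) = 0.0009329
r_5 = 1.5568560 − 0.0009329·(0.0056796)/(0.0638670) = 1.5567731;  |Δ| = 0.0000830
|r_5 − r_4| = 0.0000830 < 0.001

n = 5, r_n = 1.55677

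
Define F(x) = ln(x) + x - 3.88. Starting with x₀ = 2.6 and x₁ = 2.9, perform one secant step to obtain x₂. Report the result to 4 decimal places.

2.8379

F(2.6) = -0.324489, F(2.9) = 0.084711
x₂ = 2.900000 − 0.084711·(2.900000 − 2.600000) / (0.084711 − (-0.324489)) = 2.900000 − (0.025413)/(0.409199) = 2.837895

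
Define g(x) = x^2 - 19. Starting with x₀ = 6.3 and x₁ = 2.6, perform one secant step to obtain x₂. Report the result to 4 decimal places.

g(6.3) = 20.690000, g(2.6) = -12.240000
x₂ = 2.600000 − (-12.240000)·(2.600000 − 6.300000) / (-12.240000 − 20.690000) = 2.600000 − (45.288000)/(-32.930000) = 3.975281

3.9753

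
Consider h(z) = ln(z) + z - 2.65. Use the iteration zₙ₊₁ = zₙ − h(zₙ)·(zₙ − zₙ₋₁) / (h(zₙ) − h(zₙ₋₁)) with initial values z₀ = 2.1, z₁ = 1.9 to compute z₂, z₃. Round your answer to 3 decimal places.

1.972, 1.971

h(2.1) = 0.19194, h(1.9) = -0.10815
z₂ = 1.90000 − (-0.10815)·(1.90000 − 2.10000) / (-0.10815 − 0.19194) = 1.90000 − (0.02163)/(-0.30008) = 1.97208
h(1.97208) = 0.00116
z₃ = 1.97208 − 0.00116·(1.97208 − 1.90000) / (0.00116 − (-0.10815)) = 1.97208 − (0.00008)/(0.10931) = 1.97131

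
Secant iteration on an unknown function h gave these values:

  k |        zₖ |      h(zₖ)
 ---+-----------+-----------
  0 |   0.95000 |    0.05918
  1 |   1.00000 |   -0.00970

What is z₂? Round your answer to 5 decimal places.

z₂ = 1.00000 − (-0.00970)·(1.00000 − 0.95000) / (-0.00970 − 0.05918)
   = 1.00000 − (-0.0004850)/(-0.0688800) = 0.9929588

0.99296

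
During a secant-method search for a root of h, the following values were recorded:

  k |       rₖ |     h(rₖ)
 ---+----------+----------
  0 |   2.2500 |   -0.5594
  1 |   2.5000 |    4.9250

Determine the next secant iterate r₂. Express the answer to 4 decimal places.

2.2755

r₂ = 2.5000 − 4.9250·(2.5000 − 2.2500) / (4.9250 − (-0.5594))
   = 2.5000 − (1.231250)/(5.484400) = 2.275500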